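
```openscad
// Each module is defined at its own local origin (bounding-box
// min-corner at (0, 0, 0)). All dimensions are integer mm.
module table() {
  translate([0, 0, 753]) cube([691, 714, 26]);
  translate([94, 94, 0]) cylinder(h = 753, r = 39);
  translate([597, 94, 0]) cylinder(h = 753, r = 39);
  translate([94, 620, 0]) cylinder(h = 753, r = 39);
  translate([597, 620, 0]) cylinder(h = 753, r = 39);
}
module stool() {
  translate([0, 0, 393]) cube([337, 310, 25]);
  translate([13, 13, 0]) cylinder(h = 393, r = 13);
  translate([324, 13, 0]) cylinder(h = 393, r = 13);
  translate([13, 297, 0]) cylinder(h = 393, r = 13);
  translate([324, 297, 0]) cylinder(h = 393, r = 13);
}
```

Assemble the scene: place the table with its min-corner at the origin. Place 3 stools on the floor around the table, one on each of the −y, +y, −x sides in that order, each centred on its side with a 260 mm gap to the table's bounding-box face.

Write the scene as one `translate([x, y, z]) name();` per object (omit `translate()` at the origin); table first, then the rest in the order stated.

table();
translate([177, -570, 0]) stool();
translate([177, 974, 0]) stool();
translate([-597, 202, 0]) stool();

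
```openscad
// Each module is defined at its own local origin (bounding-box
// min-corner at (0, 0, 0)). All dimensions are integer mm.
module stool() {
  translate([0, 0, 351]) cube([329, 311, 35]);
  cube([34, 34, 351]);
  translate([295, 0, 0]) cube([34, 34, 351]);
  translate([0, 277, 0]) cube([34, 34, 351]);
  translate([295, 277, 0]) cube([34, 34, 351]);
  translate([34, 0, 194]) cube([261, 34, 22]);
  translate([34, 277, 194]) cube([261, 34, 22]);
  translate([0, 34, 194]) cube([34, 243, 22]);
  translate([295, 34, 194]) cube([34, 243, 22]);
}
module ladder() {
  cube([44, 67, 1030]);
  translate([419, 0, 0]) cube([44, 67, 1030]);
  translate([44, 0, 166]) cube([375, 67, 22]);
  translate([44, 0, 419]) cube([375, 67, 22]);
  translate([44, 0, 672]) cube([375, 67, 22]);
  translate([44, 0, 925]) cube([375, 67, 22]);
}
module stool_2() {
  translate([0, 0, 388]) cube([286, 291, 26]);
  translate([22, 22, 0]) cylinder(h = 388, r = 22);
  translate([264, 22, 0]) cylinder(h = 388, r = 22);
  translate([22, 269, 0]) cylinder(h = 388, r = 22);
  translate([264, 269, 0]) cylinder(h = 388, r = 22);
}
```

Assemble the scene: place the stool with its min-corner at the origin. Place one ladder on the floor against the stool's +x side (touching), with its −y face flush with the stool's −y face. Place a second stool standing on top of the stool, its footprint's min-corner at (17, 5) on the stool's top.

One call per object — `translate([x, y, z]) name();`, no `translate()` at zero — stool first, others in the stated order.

stool();
translate([329, 0, 0]) ladder();
translate([17, 5, 386]) stool_2();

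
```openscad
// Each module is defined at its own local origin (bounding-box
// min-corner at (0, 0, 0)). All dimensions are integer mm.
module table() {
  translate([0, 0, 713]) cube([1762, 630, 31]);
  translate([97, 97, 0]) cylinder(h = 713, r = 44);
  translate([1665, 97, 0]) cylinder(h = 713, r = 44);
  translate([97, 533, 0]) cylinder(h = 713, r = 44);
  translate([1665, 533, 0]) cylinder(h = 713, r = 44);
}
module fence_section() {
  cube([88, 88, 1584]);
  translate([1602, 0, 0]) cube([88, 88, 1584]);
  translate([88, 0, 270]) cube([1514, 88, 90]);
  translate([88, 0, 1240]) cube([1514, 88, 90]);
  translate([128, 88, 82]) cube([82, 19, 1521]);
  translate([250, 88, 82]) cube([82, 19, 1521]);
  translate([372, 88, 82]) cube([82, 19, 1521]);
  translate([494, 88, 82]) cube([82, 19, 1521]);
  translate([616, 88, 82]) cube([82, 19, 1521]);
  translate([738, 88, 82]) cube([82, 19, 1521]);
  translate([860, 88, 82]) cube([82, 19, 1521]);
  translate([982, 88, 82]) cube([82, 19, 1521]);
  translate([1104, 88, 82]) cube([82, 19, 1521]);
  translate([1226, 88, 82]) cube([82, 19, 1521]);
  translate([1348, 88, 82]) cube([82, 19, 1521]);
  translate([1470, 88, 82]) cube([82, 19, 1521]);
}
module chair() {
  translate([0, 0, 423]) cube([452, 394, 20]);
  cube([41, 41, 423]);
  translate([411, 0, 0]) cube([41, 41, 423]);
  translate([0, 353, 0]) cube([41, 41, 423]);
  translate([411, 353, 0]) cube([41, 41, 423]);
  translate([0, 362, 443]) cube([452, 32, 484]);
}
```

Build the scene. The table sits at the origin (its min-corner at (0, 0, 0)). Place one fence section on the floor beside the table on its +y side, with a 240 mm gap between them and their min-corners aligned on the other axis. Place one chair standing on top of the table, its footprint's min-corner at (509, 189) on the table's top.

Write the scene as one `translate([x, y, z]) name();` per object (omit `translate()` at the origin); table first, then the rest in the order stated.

table();
translate([0, 870, 0]) fence_section();
translate([509, 189, 744]) chair();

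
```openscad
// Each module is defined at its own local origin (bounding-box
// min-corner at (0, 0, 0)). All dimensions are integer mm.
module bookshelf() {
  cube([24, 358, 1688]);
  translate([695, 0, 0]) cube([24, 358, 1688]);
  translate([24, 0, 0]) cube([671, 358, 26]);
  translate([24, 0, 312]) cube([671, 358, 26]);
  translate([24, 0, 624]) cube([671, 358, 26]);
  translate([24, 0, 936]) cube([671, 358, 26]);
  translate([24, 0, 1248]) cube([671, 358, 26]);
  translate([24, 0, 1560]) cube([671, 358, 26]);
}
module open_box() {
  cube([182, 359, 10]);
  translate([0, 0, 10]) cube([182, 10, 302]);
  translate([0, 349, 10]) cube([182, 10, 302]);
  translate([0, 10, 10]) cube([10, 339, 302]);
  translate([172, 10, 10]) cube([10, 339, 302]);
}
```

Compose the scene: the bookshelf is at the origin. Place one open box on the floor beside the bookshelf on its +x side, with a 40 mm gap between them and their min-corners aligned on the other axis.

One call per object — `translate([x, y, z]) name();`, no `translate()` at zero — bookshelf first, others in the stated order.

bookshelf();
translate([759, 0, 0]) open_box();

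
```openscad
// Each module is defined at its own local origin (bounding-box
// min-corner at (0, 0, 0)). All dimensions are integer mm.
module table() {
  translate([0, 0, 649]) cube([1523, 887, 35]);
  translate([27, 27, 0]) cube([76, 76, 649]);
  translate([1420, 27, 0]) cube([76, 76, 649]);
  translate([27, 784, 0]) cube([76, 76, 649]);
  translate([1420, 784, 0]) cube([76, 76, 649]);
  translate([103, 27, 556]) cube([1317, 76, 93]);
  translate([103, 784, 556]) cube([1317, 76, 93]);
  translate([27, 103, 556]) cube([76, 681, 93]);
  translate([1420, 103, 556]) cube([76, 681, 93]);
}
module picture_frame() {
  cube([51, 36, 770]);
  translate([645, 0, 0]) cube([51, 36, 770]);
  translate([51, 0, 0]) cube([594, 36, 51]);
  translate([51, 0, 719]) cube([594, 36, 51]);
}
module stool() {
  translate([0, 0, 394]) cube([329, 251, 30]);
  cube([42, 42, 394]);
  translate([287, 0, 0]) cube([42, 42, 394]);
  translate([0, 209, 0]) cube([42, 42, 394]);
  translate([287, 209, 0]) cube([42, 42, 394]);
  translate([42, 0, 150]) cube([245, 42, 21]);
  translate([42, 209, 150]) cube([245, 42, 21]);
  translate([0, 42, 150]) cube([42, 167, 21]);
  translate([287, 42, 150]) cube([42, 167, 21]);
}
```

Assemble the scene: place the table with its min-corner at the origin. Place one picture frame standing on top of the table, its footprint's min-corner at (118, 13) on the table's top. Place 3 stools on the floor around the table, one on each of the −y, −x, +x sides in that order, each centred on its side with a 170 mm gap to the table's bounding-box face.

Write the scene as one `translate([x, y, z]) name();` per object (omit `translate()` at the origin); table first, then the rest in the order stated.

table();
translate([118, 13, 684]) picture_frame();
translate([597, -421, 0]) stool();
translate([-499, 318, 0]) stool();
translate([1693, 318, 0]) stool();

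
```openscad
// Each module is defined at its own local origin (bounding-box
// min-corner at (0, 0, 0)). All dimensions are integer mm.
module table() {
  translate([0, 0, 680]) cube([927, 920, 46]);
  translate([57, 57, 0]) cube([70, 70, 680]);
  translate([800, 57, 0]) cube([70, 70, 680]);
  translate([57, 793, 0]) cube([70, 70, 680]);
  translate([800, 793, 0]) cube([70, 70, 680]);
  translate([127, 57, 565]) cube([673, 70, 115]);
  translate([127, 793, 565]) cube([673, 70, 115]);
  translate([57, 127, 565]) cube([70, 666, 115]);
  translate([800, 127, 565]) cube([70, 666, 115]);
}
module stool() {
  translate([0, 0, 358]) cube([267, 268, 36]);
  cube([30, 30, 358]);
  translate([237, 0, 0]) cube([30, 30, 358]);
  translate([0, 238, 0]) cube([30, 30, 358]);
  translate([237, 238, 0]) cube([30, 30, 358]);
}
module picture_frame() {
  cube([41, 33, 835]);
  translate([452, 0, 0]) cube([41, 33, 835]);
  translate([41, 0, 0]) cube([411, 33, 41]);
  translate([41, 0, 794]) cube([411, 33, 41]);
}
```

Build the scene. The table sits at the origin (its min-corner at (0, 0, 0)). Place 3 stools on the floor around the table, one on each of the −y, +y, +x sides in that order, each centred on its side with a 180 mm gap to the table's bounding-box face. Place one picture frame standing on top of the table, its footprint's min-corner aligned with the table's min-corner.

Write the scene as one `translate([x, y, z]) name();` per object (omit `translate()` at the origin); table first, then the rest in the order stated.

table();
translate([330, -448, 0]) stool();
translate([330, 1100, 0]) stool();
translate([1107, 326, 0]) stool();
translate([0, 0, 726]) picture_frame();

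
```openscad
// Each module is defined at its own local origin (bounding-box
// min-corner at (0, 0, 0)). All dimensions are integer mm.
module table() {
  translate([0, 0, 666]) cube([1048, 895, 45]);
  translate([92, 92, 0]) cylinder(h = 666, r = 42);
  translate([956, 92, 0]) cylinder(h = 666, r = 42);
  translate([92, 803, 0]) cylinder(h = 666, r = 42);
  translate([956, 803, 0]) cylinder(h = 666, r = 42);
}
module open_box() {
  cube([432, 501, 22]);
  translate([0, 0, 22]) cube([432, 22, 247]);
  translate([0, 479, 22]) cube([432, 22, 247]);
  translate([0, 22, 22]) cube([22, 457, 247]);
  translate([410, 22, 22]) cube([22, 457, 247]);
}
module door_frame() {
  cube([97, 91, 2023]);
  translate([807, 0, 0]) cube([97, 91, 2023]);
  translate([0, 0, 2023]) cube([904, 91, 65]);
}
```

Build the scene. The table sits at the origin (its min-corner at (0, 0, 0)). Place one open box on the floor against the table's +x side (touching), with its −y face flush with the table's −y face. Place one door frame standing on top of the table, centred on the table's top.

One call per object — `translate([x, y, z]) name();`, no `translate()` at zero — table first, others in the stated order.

table();
translate([1048, 0, 0]) open_box();
translate([72, 402, 711]) door_frame();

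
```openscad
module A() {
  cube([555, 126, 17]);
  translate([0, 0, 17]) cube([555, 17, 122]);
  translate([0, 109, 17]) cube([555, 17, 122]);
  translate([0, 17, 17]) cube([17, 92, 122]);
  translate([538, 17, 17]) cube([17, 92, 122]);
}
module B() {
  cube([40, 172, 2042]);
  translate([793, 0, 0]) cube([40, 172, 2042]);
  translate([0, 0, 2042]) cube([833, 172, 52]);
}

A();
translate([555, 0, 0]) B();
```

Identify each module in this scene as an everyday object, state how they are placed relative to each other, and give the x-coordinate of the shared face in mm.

The open box's +x face and the door frame's −x face are both at x = 555 mm.

A is an open box. B is a door frame. The door frame is against the open box's +x side, with their −y faces flush. The x-coordinate of the shared face is 555 mm.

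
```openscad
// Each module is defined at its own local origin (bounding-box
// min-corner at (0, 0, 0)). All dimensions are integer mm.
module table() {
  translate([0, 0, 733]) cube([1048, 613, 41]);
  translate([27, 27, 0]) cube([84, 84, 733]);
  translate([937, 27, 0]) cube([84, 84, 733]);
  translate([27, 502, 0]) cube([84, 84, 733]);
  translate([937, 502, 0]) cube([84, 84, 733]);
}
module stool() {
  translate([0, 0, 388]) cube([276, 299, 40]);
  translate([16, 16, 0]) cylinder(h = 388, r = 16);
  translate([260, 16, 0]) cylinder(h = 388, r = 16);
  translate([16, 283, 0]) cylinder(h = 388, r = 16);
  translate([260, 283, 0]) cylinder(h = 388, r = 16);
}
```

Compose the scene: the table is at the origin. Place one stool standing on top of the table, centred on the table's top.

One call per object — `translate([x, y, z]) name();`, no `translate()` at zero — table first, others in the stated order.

table();
translate([386, 157, 774]) stool();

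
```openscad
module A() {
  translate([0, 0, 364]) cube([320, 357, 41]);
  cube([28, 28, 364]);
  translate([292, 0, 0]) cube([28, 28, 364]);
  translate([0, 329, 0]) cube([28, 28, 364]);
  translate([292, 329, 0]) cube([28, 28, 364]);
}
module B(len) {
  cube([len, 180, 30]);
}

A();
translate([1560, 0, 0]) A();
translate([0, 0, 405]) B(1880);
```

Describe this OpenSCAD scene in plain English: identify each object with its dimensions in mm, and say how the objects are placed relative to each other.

A is a four-legged stool. The seat is a 320×357×41 mm slab whose top surface is at z = 405 mm; four square legs, each 28×28 mm in cross-section, run from the floor (z = 0) to the underside of the seat, each flush with a corner of the seat.

B is a rectangular beam 1880 mm long (x), 180 mm deep (y), 30 mm thick (z).

The beam spans the tops of two stools placed 1240 mm apart, resting at z = 405 mm.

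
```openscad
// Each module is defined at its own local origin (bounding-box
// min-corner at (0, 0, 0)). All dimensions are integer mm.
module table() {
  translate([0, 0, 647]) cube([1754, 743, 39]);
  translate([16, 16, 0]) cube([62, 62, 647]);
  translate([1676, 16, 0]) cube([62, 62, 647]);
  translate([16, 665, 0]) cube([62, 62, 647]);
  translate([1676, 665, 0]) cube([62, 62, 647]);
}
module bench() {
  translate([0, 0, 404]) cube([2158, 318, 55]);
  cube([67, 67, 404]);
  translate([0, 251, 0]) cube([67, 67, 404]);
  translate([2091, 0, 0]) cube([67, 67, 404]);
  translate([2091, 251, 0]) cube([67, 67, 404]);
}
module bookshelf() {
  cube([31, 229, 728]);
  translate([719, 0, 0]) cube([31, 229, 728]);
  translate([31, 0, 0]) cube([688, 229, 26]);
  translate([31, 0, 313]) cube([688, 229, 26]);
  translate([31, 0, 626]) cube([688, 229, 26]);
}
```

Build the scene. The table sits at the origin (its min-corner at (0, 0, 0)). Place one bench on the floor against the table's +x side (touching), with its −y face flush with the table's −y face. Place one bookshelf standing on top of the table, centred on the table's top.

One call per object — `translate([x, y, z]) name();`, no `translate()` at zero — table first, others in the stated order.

table();
translate([1754, 0, 0]) bench();
translate([502, 257, 686]) bookshelf();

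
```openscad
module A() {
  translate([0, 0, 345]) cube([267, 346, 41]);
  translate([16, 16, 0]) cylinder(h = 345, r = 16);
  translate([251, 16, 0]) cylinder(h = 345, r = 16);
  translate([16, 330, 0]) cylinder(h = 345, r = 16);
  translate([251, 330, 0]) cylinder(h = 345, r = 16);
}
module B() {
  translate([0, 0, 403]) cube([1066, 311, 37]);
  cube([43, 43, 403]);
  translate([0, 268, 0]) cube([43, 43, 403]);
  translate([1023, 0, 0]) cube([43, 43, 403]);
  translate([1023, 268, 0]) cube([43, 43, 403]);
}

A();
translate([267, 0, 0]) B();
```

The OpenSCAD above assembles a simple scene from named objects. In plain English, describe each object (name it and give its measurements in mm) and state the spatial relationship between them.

A is a four-legged stool. The seat is 267×346 mm, 41 mm thick, top at z = 386 mm. It stands on four round legs, each 32 mm in diameter, from z = 0 to the seat underside, each leg's axis is inset half a diameter from the nearest pair of seat edges (so the leg's bounding box is flush with the corner).

B is a bench: a 1066×311 mm seat slab, 37 mm thick, top at z = 440 mm, on four 43×43 mm square legs flush with the seat corners and standing on z = 0.

The bench is against the stool's +x side, with their −y faces flush.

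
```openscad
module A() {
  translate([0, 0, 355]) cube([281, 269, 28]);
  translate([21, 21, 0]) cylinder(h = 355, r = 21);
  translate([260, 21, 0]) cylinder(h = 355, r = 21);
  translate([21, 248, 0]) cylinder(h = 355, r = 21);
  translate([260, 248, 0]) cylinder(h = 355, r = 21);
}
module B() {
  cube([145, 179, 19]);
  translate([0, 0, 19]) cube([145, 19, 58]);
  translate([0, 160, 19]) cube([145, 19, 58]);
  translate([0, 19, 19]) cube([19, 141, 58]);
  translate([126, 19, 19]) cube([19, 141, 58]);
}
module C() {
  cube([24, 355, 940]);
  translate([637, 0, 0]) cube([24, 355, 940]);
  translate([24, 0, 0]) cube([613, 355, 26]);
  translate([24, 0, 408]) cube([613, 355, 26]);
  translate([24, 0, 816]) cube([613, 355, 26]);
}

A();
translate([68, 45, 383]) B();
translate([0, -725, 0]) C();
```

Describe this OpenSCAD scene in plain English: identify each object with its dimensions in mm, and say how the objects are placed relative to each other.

A is a four-legged stool. The seat is 281×269 mm, 28 mm thick, top at z = 383 mm. It stands on four round legs, each 42 mm in diameter, from z = 0 to the seat underside, each leg's axis is inset half a diameter from the nearest pair of seat edges (so the leg's bounding box is flush with the corner).

B is an open storage box with external size 145×179×77 mm and wall thickness 19 mm (the base is also 19 mm thick). The base covers the whole footprint; the four walls stand on the base, with the y-facing walls full-width and the x-facing walls fitting between their inner faces.

C is a bookshelf 661 mm wide overall, 355 mm deep and 940 mm tall. The two sides are 24 mm thick vertical panels. 3 horizontal shelves of 26 mm thickness span between the inner faces of the sides; the lowest shelf sits on the floor and shelves are stacked with a clear vertical gap of 382 mm between each pair.

The open box is on top of the stool, centred. The bookshelf is on the floor beside the stool on its −y side.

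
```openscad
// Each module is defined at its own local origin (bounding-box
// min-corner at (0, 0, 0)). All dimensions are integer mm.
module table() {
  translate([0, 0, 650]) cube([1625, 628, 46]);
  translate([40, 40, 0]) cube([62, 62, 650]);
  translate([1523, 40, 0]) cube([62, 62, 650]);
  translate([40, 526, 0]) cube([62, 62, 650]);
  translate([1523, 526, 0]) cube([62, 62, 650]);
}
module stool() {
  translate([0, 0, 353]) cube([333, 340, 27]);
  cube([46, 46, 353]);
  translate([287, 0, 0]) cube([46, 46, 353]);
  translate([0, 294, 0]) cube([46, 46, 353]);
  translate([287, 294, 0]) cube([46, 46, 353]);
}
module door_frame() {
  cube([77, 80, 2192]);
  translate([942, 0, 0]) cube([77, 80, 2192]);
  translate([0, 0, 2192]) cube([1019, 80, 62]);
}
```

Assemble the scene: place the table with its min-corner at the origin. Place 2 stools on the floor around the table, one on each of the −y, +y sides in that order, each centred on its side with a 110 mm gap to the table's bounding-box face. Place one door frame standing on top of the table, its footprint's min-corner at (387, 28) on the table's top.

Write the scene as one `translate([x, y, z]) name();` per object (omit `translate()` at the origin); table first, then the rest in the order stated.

table();
translate([646, -450, 0]) stool();
translate([646, 738, 0]) stool();
translate([387, 28, 696]) door_frame();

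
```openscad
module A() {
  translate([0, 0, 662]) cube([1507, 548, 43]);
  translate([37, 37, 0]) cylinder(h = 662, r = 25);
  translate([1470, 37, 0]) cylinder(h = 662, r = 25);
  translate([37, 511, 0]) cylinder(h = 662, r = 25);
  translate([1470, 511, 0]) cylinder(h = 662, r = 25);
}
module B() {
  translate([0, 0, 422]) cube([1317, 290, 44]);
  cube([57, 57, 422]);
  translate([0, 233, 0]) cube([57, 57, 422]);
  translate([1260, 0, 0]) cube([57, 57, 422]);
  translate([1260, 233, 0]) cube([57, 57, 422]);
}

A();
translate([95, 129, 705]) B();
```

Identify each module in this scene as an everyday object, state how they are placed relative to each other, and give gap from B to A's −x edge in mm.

The bench's min-x is at 95; the table's min-x is 0; gap = 95 mm.

A is a table. B is a bench. The bench is on top of the table, centred. The gap from the bench to the table's −x edge is 95 mm.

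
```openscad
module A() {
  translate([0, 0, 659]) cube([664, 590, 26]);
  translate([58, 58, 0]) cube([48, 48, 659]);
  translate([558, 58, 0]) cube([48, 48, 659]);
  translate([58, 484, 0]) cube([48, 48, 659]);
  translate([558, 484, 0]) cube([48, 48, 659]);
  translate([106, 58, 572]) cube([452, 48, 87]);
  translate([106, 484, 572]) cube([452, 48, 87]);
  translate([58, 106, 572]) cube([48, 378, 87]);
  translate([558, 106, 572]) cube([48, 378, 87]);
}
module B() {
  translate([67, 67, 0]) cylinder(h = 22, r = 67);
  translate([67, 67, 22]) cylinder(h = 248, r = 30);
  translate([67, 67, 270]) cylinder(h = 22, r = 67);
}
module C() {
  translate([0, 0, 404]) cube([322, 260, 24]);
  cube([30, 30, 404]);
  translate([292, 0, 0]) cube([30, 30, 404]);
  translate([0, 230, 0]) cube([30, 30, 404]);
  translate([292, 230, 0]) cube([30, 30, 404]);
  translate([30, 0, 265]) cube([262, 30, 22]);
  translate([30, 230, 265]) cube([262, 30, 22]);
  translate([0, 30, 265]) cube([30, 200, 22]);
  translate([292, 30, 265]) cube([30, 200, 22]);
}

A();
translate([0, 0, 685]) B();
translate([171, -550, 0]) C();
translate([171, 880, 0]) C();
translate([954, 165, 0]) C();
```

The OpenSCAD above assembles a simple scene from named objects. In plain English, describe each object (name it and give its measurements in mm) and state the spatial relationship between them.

A is a table: top 664 mm (x) × 590 mm (y), 26 mm thick, upper face at z = 685 mm, on four 48×48 mm square legs, each inset 58 mm from the nearest pair of top edges, running from z = 0 to the bottom of the top. Four apron rails, 48 mm thick and 87 mm tall, run between adjacent legs with their top edges flush with the underside of the top and their outer faces flush with the legs' outer faces.

B is a spool: two coaxial disc flanges of radius 67 mm and thickness 22 mm, joined by a core cylinder of radius 30 mm and height 248 mm. The lower flange rests on z = 0 and the three cylinders share a vertical axis.

C is a four-legged stool. The seat is a 322×260×24 mm slab whose top surface is at z = 428 mm; four square legs, each 30×30 mm in cross-section, run from the floor (z = 0) to the underside of the seat, each flush with a corner of the seat. Four stretchers, 30 mm wide and 22 mm tall, connect adjacent legs with their undersides at z = 265 mm, each running between the inner faces of the legs it joins and aligned with the legs' outer faces on the other axis.

The spool is on top of the table. Three stools sit around the table at the −y, +y, +x sides.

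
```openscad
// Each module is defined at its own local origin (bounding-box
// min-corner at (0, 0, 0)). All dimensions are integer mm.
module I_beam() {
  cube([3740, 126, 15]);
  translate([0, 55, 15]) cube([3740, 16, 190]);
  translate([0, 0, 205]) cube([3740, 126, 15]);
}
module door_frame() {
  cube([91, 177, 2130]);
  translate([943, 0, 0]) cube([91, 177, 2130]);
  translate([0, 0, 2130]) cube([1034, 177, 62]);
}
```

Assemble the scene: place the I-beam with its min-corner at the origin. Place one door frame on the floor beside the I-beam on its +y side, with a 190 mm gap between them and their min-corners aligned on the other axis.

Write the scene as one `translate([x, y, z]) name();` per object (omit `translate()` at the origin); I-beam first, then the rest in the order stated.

I_beam();
translate([0, 316, 0]) door_frame();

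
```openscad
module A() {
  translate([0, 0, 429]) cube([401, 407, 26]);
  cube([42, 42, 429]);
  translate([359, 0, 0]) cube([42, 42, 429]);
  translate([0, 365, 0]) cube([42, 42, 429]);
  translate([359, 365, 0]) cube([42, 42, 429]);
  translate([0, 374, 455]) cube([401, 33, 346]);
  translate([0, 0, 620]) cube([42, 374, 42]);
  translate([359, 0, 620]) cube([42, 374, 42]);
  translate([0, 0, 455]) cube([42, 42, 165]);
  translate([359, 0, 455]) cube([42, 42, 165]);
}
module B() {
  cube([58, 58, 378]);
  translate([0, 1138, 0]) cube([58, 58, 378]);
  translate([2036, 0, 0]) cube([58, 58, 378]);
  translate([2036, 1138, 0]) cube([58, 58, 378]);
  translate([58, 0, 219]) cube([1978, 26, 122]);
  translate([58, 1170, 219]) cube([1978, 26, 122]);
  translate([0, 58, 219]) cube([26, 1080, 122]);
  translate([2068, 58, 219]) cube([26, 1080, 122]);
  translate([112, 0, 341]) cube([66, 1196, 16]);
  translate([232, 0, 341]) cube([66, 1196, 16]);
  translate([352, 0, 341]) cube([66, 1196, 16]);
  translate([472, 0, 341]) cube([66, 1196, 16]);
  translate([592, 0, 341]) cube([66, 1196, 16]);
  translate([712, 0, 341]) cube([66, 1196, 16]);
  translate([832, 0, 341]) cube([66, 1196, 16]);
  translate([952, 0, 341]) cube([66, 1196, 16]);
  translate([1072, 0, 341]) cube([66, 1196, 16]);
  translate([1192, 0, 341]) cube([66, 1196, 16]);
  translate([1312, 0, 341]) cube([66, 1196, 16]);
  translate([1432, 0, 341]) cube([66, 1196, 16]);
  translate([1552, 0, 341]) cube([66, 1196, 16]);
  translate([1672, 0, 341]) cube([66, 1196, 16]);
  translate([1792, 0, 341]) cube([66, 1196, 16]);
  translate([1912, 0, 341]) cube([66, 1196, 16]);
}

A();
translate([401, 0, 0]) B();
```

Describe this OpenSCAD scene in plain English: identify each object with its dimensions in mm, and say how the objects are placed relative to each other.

A is a chair. The seat is a 401×407×26 mm slab with its top at z = 455 mm, on four 42×42 mm corner legs (flush with the seat edges, standing on z = 0). A flat backrest 33 mm thick, 346 mm tall, spans the full seat width and rises from the seat top along its +y edge, rear face flush with the rear of the seat. Two armrests of 42×42 mm section run along each side from the seat's front edge to the front of the backrest, top faces 207 mm above the seat top and outer faces flush with the seat's x-edges; a 42×42 mm post under the front of each armrest stands on the seat at the front corner.

B is a bed frame 2094 mm long (x) by 1196 mm wide (y). Four 58×58 mm corner posts, 378 mm tall, at the corners of the footprint. Four rails of 26 mm thickness and 122 mm height run between adjacent posts with their undersides at z = 219 mm, their outer faces flush with the outside of the frame (the two x-running rails run between the posts' inner faces; the two y-running rails run between the posts' inner faces). 16 slats, each 66 mm wide (x) and 16 mm thick, lie across the top of the two x-running rails, running the full 1196 mm width of the frame in y; the slats are evenly spaced along x between the inner faces of the end posts with equal gaps (rounded down to the nearest mm) at the −x end and between each pair — any rounding remainder accumulates at the +x end.

The bed frame is against the chair's +x side, with their −y faces flush.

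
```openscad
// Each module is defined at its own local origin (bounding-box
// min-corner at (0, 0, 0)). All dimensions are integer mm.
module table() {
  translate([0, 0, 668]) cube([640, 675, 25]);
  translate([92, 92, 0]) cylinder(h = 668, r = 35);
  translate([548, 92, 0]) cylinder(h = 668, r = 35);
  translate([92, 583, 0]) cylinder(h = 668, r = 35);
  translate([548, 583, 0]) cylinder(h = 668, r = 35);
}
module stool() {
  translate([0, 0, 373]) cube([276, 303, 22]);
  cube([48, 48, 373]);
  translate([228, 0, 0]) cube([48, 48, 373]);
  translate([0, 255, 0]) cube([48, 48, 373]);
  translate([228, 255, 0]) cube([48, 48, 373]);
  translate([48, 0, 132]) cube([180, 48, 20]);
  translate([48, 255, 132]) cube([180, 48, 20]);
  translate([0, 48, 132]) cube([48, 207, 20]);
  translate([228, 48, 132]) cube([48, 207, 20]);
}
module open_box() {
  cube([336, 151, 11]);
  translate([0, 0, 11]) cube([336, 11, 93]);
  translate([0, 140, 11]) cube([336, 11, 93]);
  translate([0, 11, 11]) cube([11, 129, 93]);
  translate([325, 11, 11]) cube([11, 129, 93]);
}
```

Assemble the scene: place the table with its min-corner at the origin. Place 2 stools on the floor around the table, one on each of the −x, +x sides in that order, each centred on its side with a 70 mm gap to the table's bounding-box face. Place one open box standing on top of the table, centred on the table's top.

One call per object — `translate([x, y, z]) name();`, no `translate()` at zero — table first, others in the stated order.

table();
translate([-346, 186, 0]) stool();
translate([710, 186, 0]) stool();
translate([152, 262, 693]) open_box();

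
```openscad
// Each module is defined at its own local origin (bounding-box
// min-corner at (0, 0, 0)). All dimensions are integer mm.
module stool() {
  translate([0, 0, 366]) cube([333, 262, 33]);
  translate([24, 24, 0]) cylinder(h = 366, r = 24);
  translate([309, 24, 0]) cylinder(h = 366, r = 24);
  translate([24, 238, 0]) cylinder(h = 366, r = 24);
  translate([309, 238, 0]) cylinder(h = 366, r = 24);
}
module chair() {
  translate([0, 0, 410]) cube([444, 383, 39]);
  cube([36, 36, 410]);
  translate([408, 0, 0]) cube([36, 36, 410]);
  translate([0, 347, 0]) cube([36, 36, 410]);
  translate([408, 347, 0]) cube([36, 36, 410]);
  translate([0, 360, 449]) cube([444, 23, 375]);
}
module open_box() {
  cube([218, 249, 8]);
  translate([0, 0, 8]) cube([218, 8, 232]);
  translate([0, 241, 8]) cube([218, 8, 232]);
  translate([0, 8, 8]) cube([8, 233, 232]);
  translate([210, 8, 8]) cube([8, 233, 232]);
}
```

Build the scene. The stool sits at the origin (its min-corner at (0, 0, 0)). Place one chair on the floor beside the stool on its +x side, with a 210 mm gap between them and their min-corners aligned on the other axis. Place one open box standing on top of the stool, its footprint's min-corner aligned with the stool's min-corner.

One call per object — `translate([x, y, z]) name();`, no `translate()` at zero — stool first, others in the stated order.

stool();
translate([543, 0, 0]) chair();
translate([0, 0, 399]) open_box();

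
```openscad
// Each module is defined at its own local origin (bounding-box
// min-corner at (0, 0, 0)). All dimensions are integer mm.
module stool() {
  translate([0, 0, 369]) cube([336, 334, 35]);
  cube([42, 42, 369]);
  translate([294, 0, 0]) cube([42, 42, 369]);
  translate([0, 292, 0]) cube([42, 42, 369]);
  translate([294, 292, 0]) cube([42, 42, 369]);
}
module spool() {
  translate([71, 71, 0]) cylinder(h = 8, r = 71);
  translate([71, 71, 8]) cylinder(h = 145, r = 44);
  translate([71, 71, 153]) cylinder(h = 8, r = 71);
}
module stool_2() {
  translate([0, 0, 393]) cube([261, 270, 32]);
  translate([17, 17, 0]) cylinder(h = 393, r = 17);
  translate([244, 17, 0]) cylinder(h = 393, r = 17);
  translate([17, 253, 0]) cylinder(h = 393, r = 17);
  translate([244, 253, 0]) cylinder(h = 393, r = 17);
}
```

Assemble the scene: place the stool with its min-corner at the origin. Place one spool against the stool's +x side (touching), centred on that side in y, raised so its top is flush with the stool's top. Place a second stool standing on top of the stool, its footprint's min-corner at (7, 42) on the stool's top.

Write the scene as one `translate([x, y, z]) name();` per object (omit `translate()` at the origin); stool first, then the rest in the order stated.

stool();
translate([336, 96, 243]) spool();
translate([7, 42, 404]) stool_2();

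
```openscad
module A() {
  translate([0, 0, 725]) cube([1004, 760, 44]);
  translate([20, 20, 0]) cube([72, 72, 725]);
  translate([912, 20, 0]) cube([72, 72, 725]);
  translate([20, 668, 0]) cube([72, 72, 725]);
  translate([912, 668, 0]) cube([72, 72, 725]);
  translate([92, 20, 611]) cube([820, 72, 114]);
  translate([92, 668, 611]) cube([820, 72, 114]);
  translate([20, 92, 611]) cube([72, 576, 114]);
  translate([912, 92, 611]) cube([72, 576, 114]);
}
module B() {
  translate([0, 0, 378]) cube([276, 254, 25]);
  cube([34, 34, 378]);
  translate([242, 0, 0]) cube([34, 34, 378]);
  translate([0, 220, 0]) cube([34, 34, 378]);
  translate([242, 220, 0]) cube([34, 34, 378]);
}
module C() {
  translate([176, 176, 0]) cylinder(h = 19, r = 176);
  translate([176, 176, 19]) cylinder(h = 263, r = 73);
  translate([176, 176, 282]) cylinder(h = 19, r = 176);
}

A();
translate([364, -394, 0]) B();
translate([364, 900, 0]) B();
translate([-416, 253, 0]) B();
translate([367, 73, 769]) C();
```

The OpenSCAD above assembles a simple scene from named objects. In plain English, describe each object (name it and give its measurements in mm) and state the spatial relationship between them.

A is a table with a 1004×760 mm rectangular top, 44 mm thick, top surface at z = 769 mm, supported by four 72×72 mm square legs, each inset 20 mm from the nearest pair of top edges, running from the floor. Four apron rails, 72 mm thick and 114 mm tall, run between adjacent legs with their top edges flush with the underside of the top and their outer faces flush with the legs' outer faces.

B is a simple wooden stool: a rectangular seat 276 mm (x) by 254 mm (y), 25 mm thick, top face at z = 403 mm, on four square legs, each 34×34 mm in cross-section. The legs rest on z = 0, each flush with a corner of the seat.

C is a spool: two coaxial disc flanges of radius 176 mm and thickness 19 mm, joined by a core cylinder of radius 73 mm and height 263 mm. The lower flange rests on z = 0 and the three cylinders share a vertical axis.

Three stools sit around the table at the −y, +y, −x sides. The spool is on top of the table.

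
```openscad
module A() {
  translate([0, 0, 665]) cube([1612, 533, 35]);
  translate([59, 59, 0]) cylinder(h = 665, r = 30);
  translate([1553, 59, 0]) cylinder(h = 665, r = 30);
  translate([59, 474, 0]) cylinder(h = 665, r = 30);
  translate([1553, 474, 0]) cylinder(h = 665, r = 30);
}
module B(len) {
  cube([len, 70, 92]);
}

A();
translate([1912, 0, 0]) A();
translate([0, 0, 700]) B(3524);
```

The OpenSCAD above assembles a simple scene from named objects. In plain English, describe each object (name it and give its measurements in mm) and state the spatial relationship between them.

A is a table with a 1612×533 mm rectangular top, 35 mm thick, top surface at z = 700 mm, supported by four round legs of 60 mm diameter, each leg's bounding box inset 29 mm from the nearest pair of top edges, running from the floor.

B is a rectangular beam 3524 mm long (x), 70 mm deep (y), 92 mm thick (z).

The beam spans the tops of two tables placed 300 mm apart, resting at z = 700 mm.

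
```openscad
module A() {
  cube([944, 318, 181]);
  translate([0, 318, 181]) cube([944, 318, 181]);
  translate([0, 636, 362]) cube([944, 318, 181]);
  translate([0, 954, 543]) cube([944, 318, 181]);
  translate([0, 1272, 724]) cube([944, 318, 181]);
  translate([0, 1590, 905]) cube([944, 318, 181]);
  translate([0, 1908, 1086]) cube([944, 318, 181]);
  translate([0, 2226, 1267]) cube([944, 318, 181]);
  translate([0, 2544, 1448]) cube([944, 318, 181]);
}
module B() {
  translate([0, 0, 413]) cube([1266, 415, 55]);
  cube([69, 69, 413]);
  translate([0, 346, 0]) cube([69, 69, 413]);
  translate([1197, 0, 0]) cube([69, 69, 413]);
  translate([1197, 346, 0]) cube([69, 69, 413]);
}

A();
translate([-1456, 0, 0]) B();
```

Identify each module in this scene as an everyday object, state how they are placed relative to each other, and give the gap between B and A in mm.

The bench's nearest face is 190 mm from the staircase's −x face.

A is a staircase. B is a bench. The bench is on the floor beside the staircase on its −x side. The gap between the bench and the staircase is 190 mm.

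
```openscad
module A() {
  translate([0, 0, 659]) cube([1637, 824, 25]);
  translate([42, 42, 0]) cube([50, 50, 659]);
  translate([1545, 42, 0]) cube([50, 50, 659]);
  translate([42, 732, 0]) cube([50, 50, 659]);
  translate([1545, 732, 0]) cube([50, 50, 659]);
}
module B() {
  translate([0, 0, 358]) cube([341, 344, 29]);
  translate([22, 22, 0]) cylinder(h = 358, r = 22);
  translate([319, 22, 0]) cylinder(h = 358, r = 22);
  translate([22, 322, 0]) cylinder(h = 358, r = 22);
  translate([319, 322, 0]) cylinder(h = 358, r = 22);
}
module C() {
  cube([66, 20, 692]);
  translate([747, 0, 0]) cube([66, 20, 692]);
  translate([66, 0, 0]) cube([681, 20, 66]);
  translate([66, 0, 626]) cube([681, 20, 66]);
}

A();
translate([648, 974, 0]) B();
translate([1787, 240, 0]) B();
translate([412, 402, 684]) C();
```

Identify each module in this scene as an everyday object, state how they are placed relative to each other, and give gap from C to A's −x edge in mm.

The picture frame's min-x is at 412; the table's min-x is 0; gap = 412 mm.

A is a table. B is a stool. C is a picture frame. Two stools sit around the table at the +y, +x sides. The picture frame is on top of the table, centred. The gap from the picture frame to the table's −x edge is 412 mm.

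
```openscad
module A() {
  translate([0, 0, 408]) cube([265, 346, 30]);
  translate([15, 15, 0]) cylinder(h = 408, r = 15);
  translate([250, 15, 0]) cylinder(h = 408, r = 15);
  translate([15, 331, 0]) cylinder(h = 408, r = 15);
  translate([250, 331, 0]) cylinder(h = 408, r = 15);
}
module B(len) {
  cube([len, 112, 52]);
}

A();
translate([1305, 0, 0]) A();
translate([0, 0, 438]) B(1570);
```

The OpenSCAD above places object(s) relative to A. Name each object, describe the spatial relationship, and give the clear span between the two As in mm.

A is a stool. B is a beam. A beam spans the tops of two stools. The clear span between the two stools is 1040 mm.

Second stool starts at x = 1305; first ends at x = 265; clear span = 1305 − 265 = 1040 mm.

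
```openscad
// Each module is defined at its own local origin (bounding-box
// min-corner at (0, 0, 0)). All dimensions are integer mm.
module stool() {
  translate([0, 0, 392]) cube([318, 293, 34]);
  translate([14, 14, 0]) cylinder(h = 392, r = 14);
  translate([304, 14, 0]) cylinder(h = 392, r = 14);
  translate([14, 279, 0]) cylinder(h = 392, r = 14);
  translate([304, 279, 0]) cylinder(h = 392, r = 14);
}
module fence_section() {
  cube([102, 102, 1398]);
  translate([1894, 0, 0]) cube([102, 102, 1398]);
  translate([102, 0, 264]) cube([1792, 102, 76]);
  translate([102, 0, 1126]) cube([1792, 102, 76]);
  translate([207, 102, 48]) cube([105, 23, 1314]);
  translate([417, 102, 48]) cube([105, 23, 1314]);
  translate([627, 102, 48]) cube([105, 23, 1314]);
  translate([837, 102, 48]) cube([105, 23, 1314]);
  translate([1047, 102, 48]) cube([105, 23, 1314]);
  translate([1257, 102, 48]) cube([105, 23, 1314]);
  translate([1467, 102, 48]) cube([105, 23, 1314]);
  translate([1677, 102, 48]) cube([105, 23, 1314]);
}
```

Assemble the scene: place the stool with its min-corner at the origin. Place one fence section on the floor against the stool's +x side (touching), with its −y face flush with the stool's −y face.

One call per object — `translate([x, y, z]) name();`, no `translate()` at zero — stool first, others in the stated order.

stool();
translate([318, 0, 0]) fence_section();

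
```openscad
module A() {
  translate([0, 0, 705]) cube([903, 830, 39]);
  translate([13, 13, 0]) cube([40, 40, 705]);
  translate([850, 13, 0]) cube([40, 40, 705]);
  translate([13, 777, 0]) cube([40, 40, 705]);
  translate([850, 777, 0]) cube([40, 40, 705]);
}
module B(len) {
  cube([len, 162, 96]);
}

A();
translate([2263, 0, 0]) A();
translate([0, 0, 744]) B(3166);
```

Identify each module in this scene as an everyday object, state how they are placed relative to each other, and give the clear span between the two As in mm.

Second table starts at x = 2263; first ends at x = 903; clear span = 2263 − 903 = 1360 mm.

A is a table. B is a beam. A beam spans the tops of two tables. The clear span between the two tables is 1360 mm.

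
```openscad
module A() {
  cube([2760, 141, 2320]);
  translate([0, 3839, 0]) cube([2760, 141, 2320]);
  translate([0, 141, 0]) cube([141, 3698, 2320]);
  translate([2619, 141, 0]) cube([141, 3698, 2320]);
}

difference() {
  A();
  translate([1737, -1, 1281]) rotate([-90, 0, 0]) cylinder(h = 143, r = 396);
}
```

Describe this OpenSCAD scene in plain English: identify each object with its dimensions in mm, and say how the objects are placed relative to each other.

A is the wall frame of a small rectangular building: four walls, each 2320 mm tall and 141 mm thick, enclosing a footprint 2760 mm (x) by 3980 mm (y) outside-to-outside, with no floor or roof. The front and back walls (the −y and +y sides) span the full width; the two side walls fit between them.

The house frame has a circular hole of radius 396 mm through its front wall, centred at (x = 1737, z = 1281).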